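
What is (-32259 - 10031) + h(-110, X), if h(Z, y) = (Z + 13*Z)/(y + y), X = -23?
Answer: -971900/23 ≈ -42257.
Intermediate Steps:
h(Z, y) = 7*Z/y (h(Z, y) = (14*Z)/((2*y)) = (14*Z)*(1/(2*y)) = 7*Z/y)
(-32259 - 10031) + h(-110, X) = (-32259 - 10031) + 7*(-110)/(-23) = -42290 + 7*(-110)*(-1/23) = -42290 + 770/23 = -971900/23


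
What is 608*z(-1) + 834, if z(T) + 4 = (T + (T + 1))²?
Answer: -990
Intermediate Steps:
z(T) = -4 + (1 + 2*T)² (z(T) = -4 + (T + (T + 1))² = -4 + (T + (1 + T))² = -4 + (1 + 2*T)²)
608*z(-1) + 834 = 608*(-4 + (1 + 2*(-1))²) + 834 = 608*(-4 + (1 - 2)²) + 834 = 608*(-4 + (-1)²) + 834 = 608*(-4 + 1) + 834 = 608*(-3) + 834 = -1824 + 834 = -990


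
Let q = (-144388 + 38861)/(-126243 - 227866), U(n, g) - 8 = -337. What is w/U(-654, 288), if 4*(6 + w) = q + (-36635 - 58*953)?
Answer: 16277098585/233003722 ≈ 69.858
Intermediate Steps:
U(n, g) = -329 (U(n, g) = 8 - 337 = -329)
q = 105527/354109 (q = -105527/(-354109) = -105527*(-1/354109) = 105527/354109 ≈ 0.29801)
w = -16277098585/708218 (w = -6 + (105527/354109 + (-36635 - 58*953))/4 = -6 + (105527/354109 + (-36635 - 55274))/4 = -6 + (105527/354109 - 91909)/4 = -6 + (¼)*(-32545698554/354109) = -6 - 16272849277/708218 = -16277098585/708218 ≈ -22983.)
w/U(-654, 288) = -16277098585/708218/(-329) = -16277098585/708218*(-1/329) = 16277098585/233003722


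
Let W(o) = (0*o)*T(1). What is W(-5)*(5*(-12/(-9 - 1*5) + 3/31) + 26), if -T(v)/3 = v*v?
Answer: 0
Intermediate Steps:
T(v) = -3*v² (T(v) = -3*v*v = -3*v²)
W(o) = 0 (W(o) = (0*o)*(-3*1²) = 0*(-3*1) = 0*(-3) = 0)
W(-5)*(5*(-12/(-9 - 1*5) + 3/31) + 26) = 0*(5*(-12/(-9 - 1*5) + 3/31) + 26) = 0*(5*(-12/(-9 - 5) + 3*(1/31)) + 26) = 0*(5*(-12/(-14) + 3/31) + 26) = 0*(5*(-12*(-1/14) + 3/31) + 26) = 0*(5*(6/7 + 3/31) + 26) = 0*(5*(207/217) + 26) = 0*(1035/217 + 26) = 0*(6677/217) = 0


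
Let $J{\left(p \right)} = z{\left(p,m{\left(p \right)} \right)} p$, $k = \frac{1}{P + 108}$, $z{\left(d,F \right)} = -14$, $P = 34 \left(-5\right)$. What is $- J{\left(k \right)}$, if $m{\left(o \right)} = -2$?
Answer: $- \frac{7}{31} \approx -0.22581$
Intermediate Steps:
$P = -170$
$k = - \frac{1}{62}$ ($k = \frac{1}{-170 + 108} = \frac{1}{-62} = - \frac{1}{62} \approx -0.016129$)
$J{\left(p \right)} = - 14 p$
$- J{\left(k \right)} = - \frac{\left(-14\right) \left(-1\right)}{62} = \left(-1\right) \frac{7}{31} = - \frac{7}{31}$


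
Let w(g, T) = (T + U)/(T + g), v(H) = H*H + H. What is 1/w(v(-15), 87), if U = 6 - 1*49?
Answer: 27/4 ≈ 6.7500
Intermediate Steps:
U = -43 (U = 6 - 49 = -43)
v(H) = H + H² (v(H) = H² + H = H + H²)
w(g, T) = (-43 + T)/(T + g) (w(g, T) = (T - 43)/(T + g) = (-43 + T)/(T + g))
1/w(v(-15), 87) = 1/((-43 + 87)/(87 - 15*(1 - 15))) = 1/(44/(87 - 15*(-14))) = 1/(44/(87 + 210)) = 1/(44/297) = 1/((1/297)*44) = 1/(4/27) = 27/4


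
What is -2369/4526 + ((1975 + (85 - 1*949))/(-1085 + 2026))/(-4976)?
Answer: -5548835945/10596307408 ≈ -0.52366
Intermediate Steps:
-2369/4526 + ((1975 + (85 - 1*949))/(-1085 + 2026))/(-4976) = -2369*1/4526 + ((1975 + (85 - 949))/941)*(-1/4976) = -2369/4526 + ((1975 - 864)*(1/941))*(-1/4976) = -2369/4526 + (1111*(1/941))*(-1/4976) = -2369/4526 + (1111/941)*(-1/4976) = -2369/4526 - 1111/4682416 = -5548835945/10596307408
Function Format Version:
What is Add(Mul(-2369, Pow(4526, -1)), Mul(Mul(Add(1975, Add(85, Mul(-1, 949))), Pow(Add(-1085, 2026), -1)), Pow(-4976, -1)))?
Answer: Rational(-5548835945, 10596307408) ≈ -0.52366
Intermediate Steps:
Add(Mul(-2369, Pow(4526, -1)), Mul(Mul(Add(1975, Add(85, Mul(-1, 949))), Pow(Add(-1085, 2026), -1)), Pow(-4976, -1))) = Add(Mul(-2369, Rational(1, 4526)), Mul(Mul(Add(1975, Add(85, -949)), Pow(941, -1)), Rational(-1, 4976))) = Add(Rational(-2369, 4526), Mul(Mul(Add(1975, -864), Rational(1, 941)), Rational(-1, 4976))) = Add(Rational(-2369, 4526), Mul(Mul(1111, Rational(1, 941)), Rational(-1, 4976))) = Add(Rational(-2369, 4526), Mul(Rational(1111, 941), Rational(-1, 4976))) = Add(Rational(-2369, 4526), Rational(-1111, 4682416)) = Rational(-5548835945, 10596307408)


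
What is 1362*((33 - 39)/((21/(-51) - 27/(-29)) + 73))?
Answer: -4028796/36245 ≈ -111.15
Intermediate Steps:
1362*((33 - 39)/((21/(-51) - 27/(-29)) + 73)) = 1362*(-6/((21*(-1/51) - 27*(-1/29)) + 73)) = 1362*(-6/((-7/17 + 27/29) + 73)) = 1362*(-6/(256/493 + 73)) = 1362*(-6/36245/493) = 1362*(-6*493/36245) = 1362*(-2958/36245) = -4028796/36245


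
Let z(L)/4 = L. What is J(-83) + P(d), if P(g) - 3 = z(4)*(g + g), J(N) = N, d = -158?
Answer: -5136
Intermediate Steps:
z(L) = 4*L
P(g) = 3 + 32*g (P(g) = 3 + (4*4)*(g + g) = 3 + 16*(2*g) = 3 + 32*g)
J(-83) + P(d) = -83 + (3 + 32*(-158)) = -83 + (3 - 5056) = -83 - 5053 = -5136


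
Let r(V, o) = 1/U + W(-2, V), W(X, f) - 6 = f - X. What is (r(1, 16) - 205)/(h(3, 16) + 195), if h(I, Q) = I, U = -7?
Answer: -1373/1386 ≈ -0.99062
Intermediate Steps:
W(X, f) = 6 + f - X (W(X, f) = 6 + (f - X) = 6 + f - X)
r(V, o) = 55/7 + V (r(V, o) = 1/(-7) + (6 + V - 1*(-2)) = -⅐ + (6 + V + 2) = -⅐ + (8 + V) = 55/7 + V)
(r(1, 16) - 205)/(h(3, 16) + 195) = ((55/7 + 1) - 205)/(3 + 195) = (62/7 - 205)/198 = -1373/7*1/198 = -1373/1386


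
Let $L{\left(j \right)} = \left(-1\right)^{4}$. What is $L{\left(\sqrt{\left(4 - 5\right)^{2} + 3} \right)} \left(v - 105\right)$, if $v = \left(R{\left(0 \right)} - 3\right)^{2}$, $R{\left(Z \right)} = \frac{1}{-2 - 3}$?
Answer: $- \frac{2369}{25} \approx -94.76$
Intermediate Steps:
$R{\left(Z \right)} = - \frac{1}{5}$ ($R{\left(Z \right)} = \frac{1}{-5} = - \frac{1}{5}$)
$L{\left(j \right)} = 1$
$v = \frac{256}{25}$ ($v = \left(- \frac{1}{5} - 3\right)^{2} = \left(- \frac{16}{5}\right)^{2} = \frac{256}{25} \approx 10.24$)
$L{\left(\sqrt{\left(4 - 5\right)^{2} + 3} \right)} \left(v - 105\right) = 1 \left(\frac{256}{25} - 105\right) = 1 \left(- \frac{2369}{25}\right) = - \frac{2369}{25}$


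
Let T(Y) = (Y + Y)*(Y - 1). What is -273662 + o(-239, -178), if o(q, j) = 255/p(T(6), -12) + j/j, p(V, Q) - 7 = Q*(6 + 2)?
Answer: -24356084/89 ≈ -2.7366e+5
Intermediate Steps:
T(Y) = 2*Y*(-1 + Y) (T(Y) = (2*Y)*(-1 + Y) = 2*Y*(-1 + Y))
p(V, Q) = 7 + 8*Q (p(V, Q) = 7 + Q*(6 + 2) = 7 + Q*8 = 7 + 8*Q)
o(q, j) = -166/89 (o(q, j) = 255/(7 + 8*(-12)) + j/j = 255/(7 - 96) + 1 = 255/(-89) + 1 = 255*(-1/89) + 1 = -255/89 + 1 = -166/89)
-273662 + o(-239, -178) = -273662 - 166/89 = -24356084/89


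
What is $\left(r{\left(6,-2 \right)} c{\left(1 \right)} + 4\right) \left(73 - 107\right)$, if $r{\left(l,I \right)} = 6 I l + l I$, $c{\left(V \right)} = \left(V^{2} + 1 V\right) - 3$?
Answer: $-2992$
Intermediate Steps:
$c{\left(V \right)} = -3 + V + V^{2}$ ($c{\left(V \right)} = \left(V^{2} + V\right) - 3 = \left(V + V^{2}\right) - 3 = -3 + V + V^{2}$)
$r{\left(l,I \right)} = 7 I l$ ($r{\left(l,I \right)} = 6 I l + I l = 7 I l$)
$\left(r{\left(6,-2 \right)} c{\left(1 \right)} + 4\right) \left(73 - 107\right) = \left(7 \left(-2\right) 6 \left(-3 + 1 + 1^{2}\right) + 4\right) \left(73 - 107\right) = \left(- 84 \left(-3 + 1 + 1\right) + 4\right) \left(-34\right) = \left(\left(-84\right) \left(-1\right) + 4\right) \left(-34\right) = \left(84 + 4\right) \left(-34\right) = 88 \left(-34\right) = -2992$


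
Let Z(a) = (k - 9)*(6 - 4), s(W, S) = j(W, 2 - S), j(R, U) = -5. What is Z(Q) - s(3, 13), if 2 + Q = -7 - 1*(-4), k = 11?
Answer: 9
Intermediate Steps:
Q = -5 (Q = -2 + (-7 - 1*(-4)) = -2 + (-7 + 4) = -2 - 3 = -5)
s(W, S) = -5
Z(a) = 4 (Z(a) = (11 - 9)*(6 - 4) = 2*2 = 4)
Z(Q) - s(3, 13) = 4 - 1*(-5) = 4 + 5 = 9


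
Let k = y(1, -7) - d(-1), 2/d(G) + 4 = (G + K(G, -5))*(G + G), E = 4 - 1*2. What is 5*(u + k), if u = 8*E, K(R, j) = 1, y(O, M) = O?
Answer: 175/2 ≈ 87.500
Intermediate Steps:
E = 2 (E = 4 - 2 = 2)
d(G) = 2/(-4 + 2*G*(1 + G)) (d(G) = 2/(-4 + (G + 1)*(G + G)) = 2/(-4 + (1 + G)*(2*G)) = 2/(-4 + 2*G*(1 + G)))
k = 3/2 (k = 1 - 1/(-2 - 1 + (-1)**2) = 1 - 1/(-2 - 1 + 1) = 1 - 1/(-2) = 1 - 1*(-1/2) = 1 + 1/2 = 3/2 ≈ 1.5000)
u = 16 (u = 8*2 = 16)
5*(u + k) = 5*(16 + 3/2) = 5*(35/2) = 175/2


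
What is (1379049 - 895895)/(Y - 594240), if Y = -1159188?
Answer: -241577/876714 ≈ -0.27555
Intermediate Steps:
(1379049 - 895895)/(Y - 594240) = (1379049 - 895895)/(-1159188 - 594240) = 483154/(-1753428) = 483154*(-1/1753428) = -241577/876714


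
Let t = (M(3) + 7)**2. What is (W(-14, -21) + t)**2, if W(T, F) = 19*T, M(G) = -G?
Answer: 62500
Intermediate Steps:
t = 16 (t = (-1*3 + 7)**2 = (-3 + 7)**2 = 4**2 = 16)
(W(-14, -21) + t)**2 = (19*(-14) + 16)**2 = (-266 + 16)**2 = (-250)**2 = 62500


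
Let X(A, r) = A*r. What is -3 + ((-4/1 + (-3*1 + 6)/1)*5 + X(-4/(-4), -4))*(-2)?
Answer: 15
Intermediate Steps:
-3 + ((-4/1 + (-3*1 + 6)/1)*5 + X(-4/(-4), -4))*(-2) = -3 + ((-4/1 + (-3*1 + 6)/1)*5 - 4/(-4)*(-4))*(-2) = -3 + ((-4*1 + (-3 + 6)*1)*5 - 4*(-¼)*(-4))*(-2) = -3 + ((-4 + 3*1)*5 + 1*(-4))*(-2) = -3 + ((-4 + 3)*5 - 4)*(-2) = -3 + (-1*5 - 4)*(-2) = -3 + (-5 - 4)*(-2) = -3 - 9*(-2) = -3 + 18 = 15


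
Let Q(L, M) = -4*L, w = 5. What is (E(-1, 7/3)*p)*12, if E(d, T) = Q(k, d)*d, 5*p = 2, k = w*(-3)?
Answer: -288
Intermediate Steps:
k = -15 (k = 5*(-3) = -15)
p = ⅖ (p = (⅕)*2 = ⅖ ≈ 0.40000)
E(d, T) = 60*d (E(d, T) = (-4*(-15))*d = 60*d)
(E(-1, 7/3)*p)*12 = ((60*(-1))*(⅖))*12 = -60*⅖*12 = -24*12 = -288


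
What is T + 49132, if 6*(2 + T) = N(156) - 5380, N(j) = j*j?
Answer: 156868/3 ≈ 52289.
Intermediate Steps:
N(j) = j²
T = 9472/3 (T = -2 + (156² - 5380)/6 = -2 + (24336 - 5380)/6 = -2 + (⅙)*18956 = -2 + 9478/3 = 9472/3 ≈ 3157.3)
T + 49132 = 9472/3 + 49132 = 156868/3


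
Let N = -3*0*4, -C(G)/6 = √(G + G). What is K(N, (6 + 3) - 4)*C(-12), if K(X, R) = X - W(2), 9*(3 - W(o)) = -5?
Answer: 128*I*√6/3 ≈ 104.51*I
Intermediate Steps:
W(o) = 32/9 (W(o) = 3 - ⅑*(-5) = 3 + 5/9 = 32/9)
C(G) = -6*√2*√G (C(G) = -6*√(G + G) = -6*√2*√G)
N = 0 (N = 0*4 = 0)
K(X, R) = -32/9 + X (K(X, R) = X - 1*32/9 = X - 32/9 = -32/9 + X)
K(N, (6 + 3) - 4)*C(-12) = (-32/9 + 0)*(-6*√2*√(-12)) = -(-64)*√2*2*I*√3/3 = -(-128)*I*√6/3 = 128*I*√6/3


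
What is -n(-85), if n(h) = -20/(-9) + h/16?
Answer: 445/144 ≈ 3.0903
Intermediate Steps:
n(h) = 20/9 + h/16 (n(h) = -20*(-⅑) + h*(1/16) = 20/9 + h/16)
-n(-85) = -(20/9 + (1/16)*(-85)) = -(20/9 - 85/16) = -1*(-445/144) = 445/144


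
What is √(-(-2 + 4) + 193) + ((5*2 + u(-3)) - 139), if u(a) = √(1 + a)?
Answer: -129 + √191 + I*√2 ≈ -115.18 + 1.4142*I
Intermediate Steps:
√(-(-2 + 4) + 193) + ((5*2 + u(-3)) - 139) = √(-(-2 + 4) + 193) + ((5*2 + √(1 - 3)) - 139) = √(-1*2 + 193) + ((10 + √(-2)) - 139) = √(-2 + 193) + ((10 + I*√2) - 139) = √191 + (-129 + I*√2) = -129 + √191 + I*√2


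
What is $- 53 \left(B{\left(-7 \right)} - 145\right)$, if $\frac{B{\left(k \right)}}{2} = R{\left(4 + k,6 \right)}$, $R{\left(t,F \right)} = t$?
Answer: $8003$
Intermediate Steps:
$B{\left(k \right)} = 8 + 2 k$ ($B{\left(k \right)} = 2 \left(4 + k\right) = 8 + 2 k$)
$- 53 \left(B{\left(-7 \right)} - 145\right) = - 53 \left(\left(8 + 2 \left(-7\right)\right) - 145\right) = - 53 \left(\left(8 - 14\right) - 145\right) = - 53 \left(-6 - 145\right) = \left(-53\right) \left(-151\right) = 8003$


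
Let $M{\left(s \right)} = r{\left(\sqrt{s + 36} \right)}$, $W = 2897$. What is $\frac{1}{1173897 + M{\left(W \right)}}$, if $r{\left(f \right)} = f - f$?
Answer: $\frac{1}{1173897} \approx 8.5186 \cdot 10^{-7}$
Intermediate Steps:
$r{\left(f \right)} = 0$
$M{\left(s \right)} = 0$
$\frac{1}{1173897 + M{\left(W \right)}} = \frac{1}{1173897 + 0} = \frac{1}{1173897}$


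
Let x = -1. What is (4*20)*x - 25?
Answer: -105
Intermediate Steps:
(4*20)*x - 25 = (4*20)*(-1) - 25 = 80*(-1) - 25 = -80 - 25 = -105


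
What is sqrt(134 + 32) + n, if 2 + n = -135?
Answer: -137 + sqrt(166) ≈ -124.12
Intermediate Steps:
n = -137 (n = -2 - 135 = -137)
sqrt(134 + 32) + n = sqrt(134 + 32) - 137 = sqrt(166) - 137 = -137 + sqrt(166)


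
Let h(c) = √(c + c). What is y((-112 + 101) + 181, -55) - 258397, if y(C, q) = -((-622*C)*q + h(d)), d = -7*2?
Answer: -6074097 - 2*I*√7 ≈ -6.0741e+6 - 5.2915*I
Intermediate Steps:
d = -14
h(c) = √2*√c (h(c) = √(2*c) = √2*√c)
y(C, q) = -2*I*√7 + 622*C*q (y(C, q) = -((-622*C)*q + √2*√(-14)) = -(-622*C*q + √2*(I*√14)) = -(-622*C*q + 2*I*√7) = -2*I*√7 + 622*C*q)
y((-112 + 101) + 181, -55) - 258397 = (-2*I*√7 + 622*((-112 + 101) + 181)*(-55)) - 258397 = (-2*I*√7 + 622*(-11 + 181)*(-55)) - 258397 = (-2*I*√7 + 622*170*(-55)) - 258397 = (-2*I*√7 - 5815700) - 258397 = (-5815700 - 2*I*√7) - 258397 = -6074097 - 2*I*√7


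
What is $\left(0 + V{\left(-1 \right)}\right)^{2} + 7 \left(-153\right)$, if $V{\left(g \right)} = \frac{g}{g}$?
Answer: $-1070$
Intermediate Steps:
$V{\left(g \right)} = 1$
$\left(0 + V{\left(-1 \right)}\right)^{2} + 7 \left(-153\right) = \left(0 + 1\right)^{2} + 7 \left(-153\right) = 1^{2} - 1071 = 1 - 1071 = -1070$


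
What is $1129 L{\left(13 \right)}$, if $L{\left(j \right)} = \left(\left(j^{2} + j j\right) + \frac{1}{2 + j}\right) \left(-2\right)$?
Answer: $- \frac{11450318}{15} \approx -7.6335 \cdot 10^{5}$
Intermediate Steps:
$L{\left(j \right)} = - 4 j^{2} - \frac{2}{2 + j}$ ($L{\left(j \right)} = \left(\left(j^{2} + j^{2}\right) + \frac{1}{2 + j}\right) \left(-2\right) = \left(2 j^{2} + \frac{1}{2 + j}\right) \left(-2\right) = \left(\frac{1}{2 + j} + 2 j^{2}\right) \left(-2\right) = - 4 j^{2} - \frac{2}{2 + j}$)
$1129 L{\left(13 \right)} = 1129 \frac{2 \left(-1 - 4 \cdot 13^{2} - 2 \cdot 13^{3}\right)}{2 + 13} = 1129 \frac{2 \left(-1 - 676 - 4394\right)}{15} = 1129 \cdot 2 \cdot \frac{1}{15} \left(-1 - 676 - 4394\right) = 1129 \cdot 2 \cdot \frac{1}{15} \left(-5071\right) = 1129 \left(- \frac{10142}{15}\right) = - \frac{11450318}{15}$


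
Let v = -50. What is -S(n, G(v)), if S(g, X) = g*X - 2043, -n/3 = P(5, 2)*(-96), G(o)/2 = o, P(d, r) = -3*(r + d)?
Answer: -602757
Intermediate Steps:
P(d, r) = -3*d - 3*r (P(d, r) = -3*(d + r) = -3*d - 3*r)
G(o) = 2*o
n = -6048 (n = -3*(-3*5 - 3*2)*(-96) = -3*(-15 - 6)*(-96) = -(-63)*(-96) = -3*2016 = -6048)
S(g, X) = -2043 + X*g (S(g, X) = X*g - 2043 = -2043 + X*g)
-S(n, G(v)) = -(-2043 + (2*(-50))*(-6048)) = -(-2043 - 100*(-6048)) = -(-2043 + 604800) = -1*602757 = -602757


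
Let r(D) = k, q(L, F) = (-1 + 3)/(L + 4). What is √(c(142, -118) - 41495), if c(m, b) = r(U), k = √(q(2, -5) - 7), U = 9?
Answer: √(-373455 + 6*I*√15)/3 ≈ 0.0063376 + 203.7*I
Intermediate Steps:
q(L, F) = 2/(4 + L)
k = 2*I*√15/3 (k = √(2/(4 + 2) - 7) = √(2/6 - 7) = √(2*(⅙) - 7) = √(⅓ - 7) = √(-20/3) = 2*I*√15/3 ≈ 2.582*I)
r(D) = 2*I*√15/3
c(m, b) = 2*I*√15/3
√(c(142, -118) - 41495) = √(2*I*√15/3 - 41495) = √(-41495 + 2*I*√15/3)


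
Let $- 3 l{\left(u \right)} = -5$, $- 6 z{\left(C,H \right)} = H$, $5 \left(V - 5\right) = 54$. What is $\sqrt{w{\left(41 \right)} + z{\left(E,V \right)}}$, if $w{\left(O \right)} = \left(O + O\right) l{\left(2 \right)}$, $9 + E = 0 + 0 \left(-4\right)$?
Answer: $\frac{\sqrt{120630}}{30} \approx 11.577$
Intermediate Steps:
$V = \frac{79}{5}$ ($V = 5 + \frac{1}{5} \cdot 54 = 5 + \frac{54}{5} = \frac{79}{5} \approx 15.8$)
$E = -9$ ($E = -9 + \left(0 + 0 \left(-4\right)\right) = -9 + \left(0 + 0\right) = -9 + 0 = -9$)
$z{\left(C,H \right)} = - \frac{H}{6}$
$l{\left(u \right)} = \frac{5}{3}$ ($l{\left(u \right)} = \left(- \frac{1}{3}\right) \left(-5\right) = \frac{5}{3}$)
$w{\left(O \right)} = \frac{10 O}{3}$ ($w{\left(O \right)} = \left(O + O\right) \frac{5}{3} = 2 O \frac{5}{3} = \frac{10 O}{3}$)
$\sqrt{w{\left(41 \right)} + z{\left(E,V \right)}} = \sqrt{\frac{10}{3} \cdot 41 - \frac{79}{30}} = \sqrt{\frac{410}{3} - \frac{79}{30}} = \sqrt{\frac{4021}{30}} = \frac{\sqrt{120630}}{30}$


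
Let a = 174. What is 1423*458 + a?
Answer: 651908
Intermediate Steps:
1423*458 + a = 1423*458 + 174 = 651734 + 174 = 651908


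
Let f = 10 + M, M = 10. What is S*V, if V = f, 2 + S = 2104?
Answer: 42040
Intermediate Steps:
S = 2102 (S = -2 + 2104 = 2102)
f = 20 (f = 10 + 10 = 20)
V = 20
S*V = 2102*20 = 42040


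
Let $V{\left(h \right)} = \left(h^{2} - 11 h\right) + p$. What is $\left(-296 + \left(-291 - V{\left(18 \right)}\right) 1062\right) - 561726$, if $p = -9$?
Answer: $-995318$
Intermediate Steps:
$V{\left(h \right)} = -9 + h^{2} - 11 h$ ($V{\left(h \right)} = \left(h^{2} - 11 h\right) - 9 = -9 + h^{2} - 11 h$)
$\left(-296 + \left(-291 - V{\left(18 \right)}\right) 1062\right) - 561726 = \left(-296 + \left(-291 - \left(-9 + 18^{2} - 198\right)\right) 1062\right) - 561726 = \left(-296 + \left(-291 - \left(-9 + 324 - 198\right)\right) 1062\right) - 561726 = \left(-296 + \left(-291 - 117\right) 1062\right) - 561726 = \left(-296 - 433296\right) - 561726 = -433592 - 561726 = -995318$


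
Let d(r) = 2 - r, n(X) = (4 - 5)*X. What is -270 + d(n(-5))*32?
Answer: -366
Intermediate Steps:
n(X) = -X
-270 + d(n(-5))*32 = -270 + (2 - (-1)*(-5))*32 = -270 + (2 - 1*5)*32 = -270 + (2 - 5)*32 = -270 - 3*32 = -270 - 96 = -366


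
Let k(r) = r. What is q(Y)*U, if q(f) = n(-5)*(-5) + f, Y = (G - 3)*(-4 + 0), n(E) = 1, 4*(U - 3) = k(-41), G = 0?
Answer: -203/4 ≈ -50.750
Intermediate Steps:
U = -29/4 (U = 3 + (1/4)*(-41) = 3 - 41/4 = -29/4 ≈ -7.2500)
Y = 12 (Y = (0 - 3)*(-4 + 0) = -3*(-4) = 12)
q(f) = -5 + f (q(f) = 1*(-5) + f = -5 + f)
q(Y)*U = (-5 + 12)*(-29/4) = 7*(-29/4) = -203/4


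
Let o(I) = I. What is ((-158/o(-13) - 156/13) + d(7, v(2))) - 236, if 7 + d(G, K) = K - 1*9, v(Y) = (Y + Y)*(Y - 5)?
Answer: -3430/13 ≈ -263.85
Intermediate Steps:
v(Y) = 2*Y*(-5 + Y) (v(Y) = (2*Y)*(-5 + Y) = 2*Y*(-5 + Y))
d(G, K) = -16 + K (d(G, K) = -7 + (K - 1*9) = -7 + (K - 9) = -7 + (-9 + K) = -16 + K)
((-158/o(-13) - 156/13) + d(7, v(2))) - 236 = ((-158/(-13) - 156/13) + (-16 + 2*2*(-5 + 2))) - 236 = ((-158*(-1/13) - 156*1/13) + (-16 + 2*2*(-3))) - 236 = ((158/13 - 12) + (-16 - 12)) - 236 = (2/13 - 28) - 236 = -362/13 - 236 = -3430/13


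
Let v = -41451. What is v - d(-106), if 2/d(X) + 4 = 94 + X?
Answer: -331607/8 ≈ -41451.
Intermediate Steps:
d(X) = 2/(90 + X) (d(X) = 2/(-4 + (94 + X)) = 2/(90 + X))
v - d(-106) = -41451 - 2/(90 - 106) = -41451 - 2/(-16) = -41451 - 2*(-1)/16 = -41451 - 1*(-1/8) = -41451 + 1/8 = -331607/8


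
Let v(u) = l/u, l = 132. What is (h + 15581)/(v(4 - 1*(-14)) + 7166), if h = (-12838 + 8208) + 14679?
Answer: 7689/2152 ≈ 3.5730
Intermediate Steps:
h = 10049 (h = -4630 + 14679 = 10049)
v(u) = 132/u
(h + 15581)/(v(4 - 1*(-14)) + 7166) = (10049 + 15581)/(132/(4 - 1*(-14)) + 7166) = 25630/(132/(4 + 14) + 7166) = 25630/(132/18 + 7166) = 25630/(132*(1/18) + 7166) = 25630/(22/3 + 7166) = 25630/(21520/3) = 25630*(3/21520) = 7689/2152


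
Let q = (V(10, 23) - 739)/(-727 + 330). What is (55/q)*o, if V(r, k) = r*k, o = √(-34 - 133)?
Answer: 21835*I*√167/509 ≈ 554.36*I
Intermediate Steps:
o = I*√167 (o = √(-167) = I*√167 ≈ 12.923*I)
V(r, k) = k*r
q = 509/397 (q = (23*10 - 739)/(-727 + 330) = (230 - 739)/(-397) = -509*(-1/397) = 509/397 ≈ 1.2821)
(55/q)*o = (55/(509/397))*(I*√167) = (55*(397/509))*(I*√167) = 21835*(I*√167)/509 = 21835*I*√167/509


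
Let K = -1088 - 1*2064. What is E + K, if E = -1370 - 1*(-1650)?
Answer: -2872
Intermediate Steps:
E = 280 (E = -1370 + 1650 = 280)
K = -3152 (K = -1088 - 2064 = -3152)
E + K = 280 - 3152 = -2872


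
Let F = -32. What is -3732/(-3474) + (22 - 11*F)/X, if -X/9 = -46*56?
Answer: 2439499/2237256 ≈ 1.0904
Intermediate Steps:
X = 23184 (X = -(-414)*56 = -9*(-2576) = 23184)
-3732/(-3474) + (22 - 11*F)/X = -3732/(-3474) + (22 - 11*(-32))/23184 = -3732*(-1/3474) + (22 + 352)*(1/23184) = 622/579 + 374*(1/23184) = 622/579 + 187/11592 = 2439499/2237256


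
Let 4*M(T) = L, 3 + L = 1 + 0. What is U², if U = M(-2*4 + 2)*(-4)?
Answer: 4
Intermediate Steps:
L = -2 (L = -3 + (1 + 0) = -3 + 1 = -2)
M(T) = -½ (M(T) = (¼)*(-2) = -½)
U = 2 (U = -½*(-4) = 2)
U² = 2² = 4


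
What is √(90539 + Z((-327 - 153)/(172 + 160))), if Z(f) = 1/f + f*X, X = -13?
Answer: √2245852389990/4980 ≈ 300.93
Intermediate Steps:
Z(f) = 1/f - 13*f (Z(f) = 1/f + f*(-13) = 1/f - 13*f)
√(90539 + Z((-327 - 153)/(172 + 160))) = √(90539 + (1/((-327 - 153)/(172 + 160)) - 13*(-327 - 153)/(172 + 160))) = √(90539 + (1/(-480/332) - (-6240)/332)) = √(90539 + (1/(-480*1/332) - (-6240)/332)) = √(90539 + (1/(-120/83) - 13*(-120/83))) = √(90539 + (-83/120 + 1560/83)) = √(90539 + 180311/9960) = √(901948751/9960) = √2245852389990/4980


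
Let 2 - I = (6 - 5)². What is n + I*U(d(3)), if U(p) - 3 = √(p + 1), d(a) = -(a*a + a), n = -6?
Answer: -3 + I*√11 ≈ -3.0 + 3.3166*I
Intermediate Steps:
I = 1 (I = 2 - (6 - 5)² = 2 - 1*1² = 2 - 1*1 = 2 - 1 = 1)
d(a) = -a - a² (d(a) = -(a² + a) = -(a + a²) = -a - a²)
U(p) = 3 + √(1 + p) (U(p) = 3 + √(p + 1) = 3 + √(1 + p))
n + I*U(d(3)) = -6 + 1*(3 + √(1 - 1*3*(1 + 3))) = -6 + 1*(3 + √(1 - 1*3*4)) = -6 + 1*(3 + √(1 - 12)) = -6 + 1*(3 + √(-11)) = -6 + 1*(3 + I*√11) = -6 + (3 + I*√11) = -3 + I*√11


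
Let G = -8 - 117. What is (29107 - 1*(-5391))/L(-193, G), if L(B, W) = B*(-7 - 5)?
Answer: 17249/1158 ≈ 14.896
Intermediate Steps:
G = -125
L(B, W) = -12*B (L(B, W) = B*(-12) = -12*B)
(29107 - 1*(-5391))/L(-193, G) = (29107 - 1*(-5391))/((-12*(-193))) = (29107 + 5391)/2316 = 34498*(1/2316) = 17249/1158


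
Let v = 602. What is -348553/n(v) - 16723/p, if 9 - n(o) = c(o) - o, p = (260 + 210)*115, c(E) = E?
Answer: -18839440157/486450 ≈ -38728.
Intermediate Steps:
p = 54050 (p = 470*115 = 54050)
n(o) = 9 (n(o) = 9 - (o - o) = 9 - 1*0 = 9 + 0 = 9)
-348553/n(v) - 16723/p = -348553/9 - 16723/54050 = -18839440157/486450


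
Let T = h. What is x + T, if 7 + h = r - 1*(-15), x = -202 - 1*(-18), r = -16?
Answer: -192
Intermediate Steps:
x = -184 (x = -202 + 18 = -184)
h = -8 (h = -7 + (-16 - 1*(-15)) = -7 + (-16 + 15) = -7 - 1 = -8)
T = -8
x + T = -184 - 8 = -192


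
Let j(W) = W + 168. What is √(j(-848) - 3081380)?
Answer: 2*I*√770515 ≈ 1755.6*I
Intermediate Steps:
j(W) = 168 + W
√(j(-848) - 3081380) = √((168 - 848) - 3081380) = √(-680 - 3081380) = √(-3082060) = 2*I*√770515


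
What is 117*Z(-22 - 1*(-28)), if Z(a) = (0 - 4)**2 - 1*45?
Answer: -3393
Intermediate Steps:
Z(a) = -29 (Z(a) = (-4)**2 - 45 = 16 - 45 = -29)
117*Z(-22 - 1*(-28)) = 117*(-29) = -3393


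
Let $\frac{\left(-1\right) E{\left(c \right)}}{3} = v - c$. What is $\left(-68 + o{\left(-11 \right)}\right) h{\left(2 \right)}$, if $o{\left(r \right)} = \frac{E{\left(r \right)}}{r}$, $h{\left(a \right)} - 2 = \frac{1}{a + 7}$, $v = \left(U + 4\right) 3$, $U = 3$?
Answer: $- \frac{12388}{99} \approx -125.13$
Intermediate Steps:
$v = 21$ ($v = \left(3 + 4\right) 3 = 7 \cdot 3 = 21$)
$E{\left(c \right)} = -63 + 3 c$ ($E{\left(c \right)} = - 3 \left(21 - c\right) = -63 + 3 c$)
$h{\left(a \right)} = 2 + \frac{1}{7 + a}$ ($h{\left(a \right)} = 2 + \frac{1}{a + 7} = 2 + \frac{1}{7 + a}$)
$o{\left(r \right)} = \frac{-63 + 3 r}{r}$
$\left(-68 + o{\left(-11 \right)}\right) h{\left(2 \right)} = \left(-68 - \left(-3 + \frac{63}{-11}\right)\right) \frac{15 + 2 \cdot 2}{7 + 2} = \left(-68 + \left(3 - - \frac{63}{11}\right)\right) \frac{15 + 4}{9} = \left(-68 + \left(3 + \frac{63}{11}\right)\right) \frac{1}{9} \cdot 19 = \left(-68 + \frac{96}{11}\right) \frac{19}{9} = \left(- \frac{652}{11}\right) \frac{19}{9} = - \frac{12388}{99}$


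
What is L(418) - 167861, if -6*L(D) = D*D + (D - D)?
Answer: -590945/3 ≈ -1.9698e+5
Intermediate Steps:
L(D) = -D**2/6 (L(D) = -(D*D + (D - D))/6 = -(D**2 + 0)/6 = -D**2/6)
L(418) - 167861 = -1/6*418**2 - 167861 = -1/6*174724 - 167861 = -87362/3 - 167861 = -590945/3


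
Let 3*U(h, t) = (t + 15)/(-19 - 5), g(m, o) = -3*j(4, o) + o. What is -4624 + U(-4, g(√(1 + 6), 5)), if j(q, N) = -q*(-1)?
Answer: -41617/9 ≈ -4624.1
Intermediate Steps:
j(q, N) = q
g(m, o) = -12 + o (g(m, o) = -3*4 + o = -12 + o)
U(h, t) = -5/24 - t/72 (U(h, t) = ((t + 15)/(-19 - 5))/3 = ((15 + t)/(-24))/3 = ((15 + t)*(-1/24))/3 = (-5/8 - t/24)/3 = -5/24 - t/72)
-4624 + U(-4, g(√(1 + 6), 5)) = -4624 + (-5/24 - (-12 + 5)/72) = -4624 + (-5/24 - 1/72*(-7)) = -4624 + (-5/24 + 7/72) = -4624 - ⅑ = -41617/9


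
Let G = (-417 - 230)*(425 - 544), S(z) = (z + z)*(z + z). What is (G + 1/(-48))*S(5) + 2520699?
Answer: 122639963/12 ≈ 1.0220e+7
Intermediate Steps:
S(z) = 4*z² (S(z) = (2*z)*(2*z) = 4*z²)
G = 76993 (G = -647*(-119) = 76993)
(G + 1/(-48))*S(5) + 2520699 = (76993 + 1/(-48))*(4*5²) + 2520699 = (76993 - 1/48)*(4*25) + 2520699 = (3695663/48)*100 + 2520699 = 92391575/12 + 2520699 = 122639963/12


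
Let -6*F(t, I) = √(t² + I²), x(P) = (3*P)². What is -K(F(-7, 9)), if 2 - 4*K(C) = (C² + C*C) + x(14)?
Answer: 15923/36 ≈ 442.31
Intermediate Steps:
x(P) = 9*P²
F(t, I) = -√(I² + t²)/6 (F(t, I) = -√(t² + I²)/6 = -√(I² + t²)/6)
K(C) = -881/2 - C²/2 (K(C) = ½ - ((C² + C*C) + 9*14²)/4 = ½ - ((C² + C²) + 9*196)/4 = ½ - (2*C² + 1764)/4 = ½ - (1764 + 2*C²)/4 = ½ + (-441 - C²/2) = -881/2 - C²/2)
-K(F(-7, 9)) = -(-881/2 - (-√(9² + (-7)²)/6)²/2) = -(-881/2 - (-√(81 + 49)/6)²/2) = -(-881/2 - (-√130/6)²/2) = -(-881/2 - ½*65/18) = -(-881/2 - 65/36) = -1*(-15923/36) = 15923/36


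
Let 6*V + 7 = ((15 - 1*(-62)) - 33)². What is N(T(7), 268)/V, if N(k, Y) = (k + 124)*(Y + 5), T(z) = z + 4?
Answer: 73710/643 ≈ 114.63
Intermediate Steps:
T(z) = 4 + z
N(k, Y) = (5 + Y)*(124 + k) (N(k, Y) = (124 + k)*(5 + Y) = (5 + Y)*(124 + k))
V = 643/2 (V = -7/6 + ((15 - 1*(-62)) - 33)²/6 = -7/6 + ((15 + 62) - 33)²/6 = -7/6 + (77 - 33)²/6 = -7/6 + (⅙)*44² = -7/6 + (⅙)*1936 = -7/6 + 968/3 = 643/2 ≈ 321.50)
N(T(7), 268)/V = (620 + 5*(4 + 7) + 124*268 + 268*(4 + 7))/(643/2) = (620 + 5*11 + 33232 + 268*11)*(2/643) = (620 + 55 + 33232 + 2948)*(2/643) = 36855*(2/643) = 73710/643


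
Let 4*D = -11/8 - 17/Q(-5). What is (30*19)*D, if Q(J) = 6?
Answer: -9595/16 ≈ -599.69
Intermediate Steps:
D = -101/96 (D = (-11/8 - 17/6)/4 = (¼)*(-101/24) = -101/96 ≈ -1.0521)
(30*19)*D = (30*19)*(-101/96) = 570*(-101/96) = -9595/16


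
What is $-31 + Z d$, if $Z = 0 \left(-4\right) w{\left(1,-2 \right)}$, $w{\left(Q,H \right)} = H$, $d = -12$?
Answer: $-31$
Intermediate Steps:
$Z = 0$ ($Z = 0 \left(-4\right) \left(-2\right) = 0 \left(-2\right) = 0$)
$-31 + Z d = -31 + 0 \left(-12\right) = -31 + 0 = -31$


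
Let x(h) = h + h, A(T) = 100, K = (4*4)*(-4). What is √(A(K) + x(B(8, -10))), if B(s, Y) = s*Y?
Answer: 2*I*√15 ≈ 7.746*I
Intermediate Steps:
K = -64 (K = 16*(-4) = -64)
B(s, Y) = Y*s
x(h) = 2*h
√(A(K) + x(B(8, -10))) = √(100 + 2*(-10*8)) = √(100 + 2*(-80)) = √(100 - 160) = √(-60) = 2*I*√15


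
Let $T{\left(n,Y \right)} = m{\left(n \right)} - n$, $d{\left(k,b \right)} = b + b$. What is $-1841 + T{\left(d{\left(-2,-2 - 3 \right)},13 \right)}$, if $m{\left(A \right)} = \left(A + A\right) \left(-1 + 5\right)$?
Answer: $-1911$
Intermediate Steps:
$m{\left(A \right)} = 8 A$ ($m{\left(A \right)} = 2 A 4 = 8 A$)
$d{\left(k,b \right)} = 2 b$
$T{\left(n,Y \right)} = 7 n$ ($T{\left(n,Y \right)} = 8 n - n = 7 n$)
$-1841 + T{\left(d{\left(-2,-2 - 3 \right)},13 \right)} = -1841 + 7 \cdot 2 \left(-2 - 3\right) = -1841 + 7 \cdot 2 \left(-5\right) = -1841 + 7 \left(-10\right) = -1841 - 70 = -1911$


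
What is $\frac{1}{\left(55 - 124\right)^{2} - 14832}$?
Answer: $- \frac{1}{10071} \approx -9.9295 \cdot 10^{-5}$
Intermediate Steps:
$\frac{1}{\left(55 - 124\right)^{2} - 14832} = \frac{1}{\left(-69\right)^{2} - 14832} = \frac{1}{4761 - 14832} = \frac{1}{-10071} = - \frac{1}{10071}$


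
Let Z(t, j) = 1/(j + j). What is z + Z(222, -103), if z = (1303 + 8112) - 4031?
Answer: 1109103/206 ≈ 5384.0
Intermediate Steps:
Z(t, j) = 1/(2*j)
z = 5384 (z = 9415 - 4031 = 5384)
z + Z(222, -103) = 5384 + (½)/(-103) = 5384 + (½)*(-1/103) = 5384 - 1/206 = 1109103/206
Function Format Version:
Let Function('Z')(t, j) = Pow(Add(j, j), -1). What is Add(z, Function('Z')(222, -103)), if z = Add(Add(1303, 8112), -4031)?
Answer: Rational(1109103, 206) ≈ 5384.0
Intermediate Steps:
Function('Z')(t, j) = Mul(Rational(1, 2), Pow(j, -1)) (Function('Z')(t, j) = Pow(Mul(2, j), -1) = Mul(Rational(1, 2), Pow(j, -1)))
z = 5384 (z = Add(9415, -4031) = 5384)
Add(z, Function('Z')(222, -103)) = Add(5384, Mul(Rational(1, 2), Pow(-103, -1))) = Add(5384, Mul(Rational(1, 2), Rational(-1, 103))) = Add(5384, Rational(-1, 206)) = Rational(1109103, 206)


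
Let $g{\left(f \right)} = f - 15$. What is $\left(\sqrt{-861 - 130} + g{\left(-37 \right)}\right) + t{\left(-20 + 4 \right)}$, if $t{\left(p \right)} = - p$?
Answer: $-36 + i \sqrt{991} \approx -36.0 + 31.48 i$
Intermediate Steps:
$g{\left(f \right)} = -15 + f$ ($g{\left(f \right)} = f - 15 = -15 + f$)
$\left(\sqrt{-861 - 130} + g{\left(-37 \right)}\right) + t{\left(-20 + 4 \right)} = \left(\sqrt{-861 - 130} - 52\right) - \left(-20 + 4\right) = \left(\sqrt{-991} - 52\right) - -16 = \left(i \sqrt{991} - 52\right) + 16 = \left(-52 + i \sqrt{991}\right) + 16 = -36 + i \sqrt{991}$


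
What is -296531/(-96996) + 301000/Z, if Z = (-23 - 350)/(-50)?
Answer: 1459900406063/36179508 ≈ 40352.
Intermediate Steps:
Z = 373/50 (Z = -1/50*(-373) = 373/50 ≈ 7.4600)
-296531/(-96996) + 301000/Z = -296531/(-96996) + 301000/(373/50) = -296531*(-1/96996) + 301000*(50/373) = 296531/96996 + 15050000/373 = 1459900406063/36179508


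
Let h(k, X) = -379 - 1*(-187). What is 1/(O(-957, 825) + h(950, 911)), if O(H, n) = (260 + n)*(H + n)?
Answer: -1/143412 ≈ -6.9729e-6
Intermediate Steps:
h(k, X) = -192 (h(k, X) = -379 + 187 = -192)
1/(O(-957, 825) + h(950, 911)) = 1/((825² + 260*(-957) + 260*825 - 957*825) - 192) = 1/((680625 - 248820 + 214500 - 789525) - 192) = 1/(-143220 - 192) = 1/(-143412) = -1/143412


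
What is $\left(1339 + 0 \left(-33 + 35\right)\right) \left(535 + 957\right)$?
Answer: $1997788$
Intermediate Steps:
$\left(1339 + 0 \left(-33 + 35\right)\right) \left(535 + 957\right) = \left(1339 + 0 \cdot 2\right) 1492 = \left(1339 + 0\right) 1492 = 1339 \cdot 1492 = 1997788$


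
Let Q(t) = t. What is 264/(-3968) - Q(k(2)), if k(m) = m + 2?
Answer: -2017/496 ≈ -4.0665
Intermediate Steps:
k(m) = 2 + m
264/(-3968) - Q(k(2)) = 264/(-3968) - (2 + 2) = 264*(-1/3968) - 1*4 = -33/496 - 4 = -2017/496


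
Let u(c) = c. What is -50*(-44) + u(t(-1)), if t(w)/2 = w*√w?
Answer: 2200 - 2*I ≈ 2200.0 - 2.0*I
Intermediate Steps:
t(w) = 2*w^(3/2) (t(w) = 2*(w*√w) = 2*w^(3/2))
-50*(-44) + u(t(-1)) = -50*(-44) + 2*(-1)^(3/2) = 2200 + 2*(-I) = 2200 - 2*I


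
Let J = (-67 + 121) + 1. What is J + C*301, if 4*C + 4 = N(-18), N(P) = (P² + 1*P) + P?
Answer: 21426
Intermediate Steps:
J = 55 (J = 54 + 1 = 55)
N(P) = P² + 2*P (N(P) = (P² + P) + P = (P + P²) + P = P² + 2*P)
C = 71 (C = -1 + (-18*(2 - 18))/4 = -1 + (-18*(-16))/4 = -1 + (¼)*288 = -1 + 72 = 71)
J + C*301 = 55 + 71*301 = 55 + 21371 = 21426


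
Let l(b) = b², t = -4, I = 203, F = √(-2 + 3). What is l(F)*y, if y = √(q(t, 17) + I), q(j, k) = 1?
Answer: 2*√51 ≈ 14.283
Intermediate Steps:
F = 1 (F = √1 = 1)
y = 2*√51 (y = √(1 + 203) = √204 = 2*√51 ≈ 14.283)
l(F)*y = 1²*(2*√51) = 1*(2*√51) = 2*√51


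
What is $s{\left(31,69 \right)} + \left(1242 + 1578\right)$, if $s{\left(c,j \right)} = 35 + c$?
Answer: $2886$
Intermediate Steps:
$s{\left(31,69 \right)} + \left(1242 + 1578\right) = \left(35 + 31\right) + \left(1242 + 1578\right) = 66 + 2820 = 2886$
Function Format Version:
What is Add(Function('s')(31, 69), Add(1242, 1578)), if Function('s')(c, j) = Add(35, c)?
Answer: 2886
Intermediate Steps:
Add(Function('s')(31, 69), Add(1242, 1578)) = Add(Add(35, 31), Add(1242, 1578)) = Add(66, 2820) = 2886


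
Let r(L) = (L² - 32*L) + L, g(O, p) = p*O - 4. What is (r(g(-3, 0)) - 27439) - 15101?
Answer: -42400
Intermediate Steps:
g(O, p) = -4 + O*p (g(O, p) = O*p - 4 = -4 + O*p)
r(L) = L² - 31*L
(r(g(-3, 0)) - 27439) - 15101 = ((-4 - 3*0)*(-31 + (-4 - 3*0)) - 27439) - 15101 = ((-4 + 0)*(-31 + (-4 + 0)) - 27439) - 15101 = (-4*(-31 - 4) - 27439) - 15101 = (-4*(-35) - 27439) - 15101 = (140 - 27439) - 15101 = -27299 - 15101 = -42400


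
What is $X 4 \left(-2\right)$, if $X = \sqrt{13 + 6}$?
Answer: $- 8 \sqrt{19} \approx -34.871$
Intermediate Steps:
$X = \sqrt{19} \approx 4.3589$
$X 4 \left(-2\right) = \sqrt{19} \cdot 4 \left(-2\right) = \sqrt{19} \left(-8\right) = - 8 \sqrt{19}$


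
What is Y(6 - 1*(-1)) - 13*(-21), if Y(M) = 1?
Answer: 274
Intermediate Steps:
Y(6 - 1*(-1)) - 13*(-21) = 1 - 13*(-21) = 1 + 273 = 274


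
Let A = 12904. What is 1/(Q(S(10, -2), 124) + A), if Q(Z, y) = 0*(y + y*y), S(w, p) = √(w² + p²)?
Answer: 1/12904 ≈ 7.7495e-5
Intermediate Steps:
S(w, p) = √(p² + w²)
Q(Z, y) = 0 (Q(Z, y) = 0*(y + y²) = 0)
1/(Q(S(10, -2), 124) + A) = 1/(0 + 12904) = 1/12904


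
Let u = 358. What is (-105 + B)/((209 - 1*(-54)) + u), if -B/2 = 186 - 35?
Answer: -407/621 ≈ -0.65539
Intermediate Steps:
B = -302 (B = -2*(186 - 35) = -2*151 = -302)
(-105 + B)/((209 - 1*(-54)) + u) = (-105 - 302)/((209 - 1*(-54)) + 358) = -407/((209 + 54) + 358) = -407/(263 + 358) = -407/621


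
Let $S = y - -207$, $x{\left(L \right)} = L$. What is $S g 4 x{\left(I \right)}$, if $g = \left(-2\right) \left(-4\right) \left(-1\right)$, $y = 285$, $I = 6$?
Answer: $-94464$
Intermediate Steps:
$g = -8$ ($g = 8 \left(-1\right) = -8$)
$S = 492$ ($S = 285 - -207 = 285 + 207 = 492$)
$S g 4 x{\left(I \right)} = 492 \left(-8\right) 4 \cdot 6 = 492 \left(\left(-32\right) 6\right) = 492 \left(-192\right) = -94464$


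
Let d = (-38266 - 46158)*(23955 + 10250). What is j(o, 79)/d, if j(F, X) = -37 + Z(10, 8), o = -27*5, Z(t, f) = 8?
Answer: 29/2887722920 ≈ 1.0043e-8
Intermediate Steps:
d = -2887722920 (d = -84424*34205 = -2887722920)
o = -135
j(F, X) = -29 (j(F, X) = -37 + 8 = -29)
j(o, 79)/d = -29/(-2887722920) = -29*(-1/2887722920) = 29/2887722920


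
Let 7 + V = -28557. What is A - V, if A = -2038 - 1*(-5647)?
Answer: 32173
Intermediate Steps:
V = -28564 (V = -7 - 28557 = -28564)
A = 3609 (A = -2038 + 5647 = 3609)
A - V = 3609 - 1*(-28564) = 3609 + 28564 = 32173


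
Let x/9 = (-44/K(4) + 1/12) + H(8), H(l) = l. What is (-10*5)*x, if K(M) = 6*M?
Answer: -5625/2 ≈ -2812.5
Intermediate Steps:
x = 225/4 (x = 9*((-44/(6*4) + 1/12) + 8) = 9*((-44/24 + 1*(1/12)) + 8) = 9*((-44*1/24 + 1/12) + 8) = 9*((-11/6 + 1/12) + 8) = 9*(-7/4 + 8) = 9*(25/4) = 225/4 ≈ 56.250)
(-10*5)*x = -10*5*(225/4) = -50*225/4 = -5625/2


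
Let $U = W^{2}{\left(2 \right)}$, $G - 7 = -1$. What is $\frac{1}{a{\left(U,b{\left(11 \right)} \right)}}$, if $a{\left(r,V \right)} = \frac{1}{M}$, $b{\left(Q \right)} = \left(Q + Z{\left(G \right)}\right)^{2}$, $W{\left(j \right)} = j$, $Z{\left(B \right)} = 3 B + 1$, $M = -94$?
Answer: $-94$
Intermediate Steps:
$G = 6$ ($G = 7 - 1 = 6$)
$Z{\left(B \right)} = 1 + 3 B$
$b{\left(Q \right)} = \left(19 + Q\right)^{2}$ ($b{\left(Q \right)} = \left(Q + \left(1 + 3 \cdot 6\right)\right)^{2} = \left(Q + \left(1 + 18\right)\right)^{2} = \left(Q + 19\right)^{2} = \left(19 + Q\right)^{2}$)
$U = 4$ ($U = 2^{2} = 4$)
$a{\left(r,V \right)} = - \frac{1}{94}$ ($a{\left(r,V \right)} = \frac{1}{-94} = - \frac{1}{94}$)
$\frac{1}{a{\left(U,b{\left(11 \right)} \right)}} = \frac{1}{- \frac{1}{94}} = -94$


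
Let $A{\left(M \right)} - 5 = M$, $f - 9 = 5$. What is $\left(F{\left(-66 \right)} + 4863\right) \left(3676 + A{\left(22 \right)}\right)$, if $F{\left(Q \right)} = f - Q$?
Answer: $18303929$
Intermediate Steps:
$f = 14$ ($f = 9 + 5 = 14$)
$A{\left(M \right)} = 5 + M$
$F{\left(Q \right)} = 14 - Q$
$\left(F{\left(-66 \right)} + 4863\right) \left(3676 + A{\left(22 \right)}\right) = \left(\left(14 - -66\right) + 4863\right) \left(3676 + \left(5 + 22\right)\right) = \left(\left(14 + 66\right) + 4863\right) \left(3676 + 27\right) = \left(80 + 4863\right) 3703 = 4943 \cdot 3703 = 18303929$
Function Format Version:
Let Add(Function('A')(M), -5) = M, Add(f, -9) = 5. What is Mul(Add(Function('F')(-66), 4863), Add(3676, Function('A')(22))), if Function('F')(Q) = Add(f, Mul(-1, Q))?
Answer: 18303929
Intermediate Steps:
f = 14 (f = Add(9, 5) = 14)
Function('A')(M) = Add(5, M)
Function('F')(Q) = Add(14, Mul(-1, Q))
Mul(Add(Function('F')(-66), 4863), Add(3676, Function('A')(22))) = Mul(Add(Add(14, Mul(-1, -66)), 4863), Add(3676, Add(5, 22))) = Mul(Add(Add(14, 66), 4863), Add(3676, 27)) = Mul(Add(80, 4863), 3703) = Mul(4943, 3703) = 18303929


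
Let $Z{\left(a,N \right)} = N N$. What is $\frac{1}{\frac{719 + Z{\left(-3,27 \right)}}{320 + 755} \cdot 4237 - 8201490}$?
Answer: $- \frac{1075}{8810466574} \approx -1.2201 \cdot 10^{-7}$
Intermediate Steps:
$Z{\left(a,N \right)} = N^{2}$
$\frac{1}{\frac{719 + Z{\left(-3,27 \right)}}{320 + 755} \cdot 4237 - 8201490} = \frac{1}{\frac{719 + 27^{2}}{320 + 755} \cdot 4237 - 8201490} = \frac{1}{\frac{719 + 729}{1075} \cdot 4237 - 8201490} = \frac{1}{1448 \cdot \frac{1}{1075} \cdot 4237 - 8201490} = \frac{1}{\frac{1448}{1075} \cdot 4237 - 8201490} = \frac{1}{\frac{6135176}{1075} - 8201490} = \frac{1}{- \frac{8810466574}{1075}} = - \frac{1075}{8810466574}$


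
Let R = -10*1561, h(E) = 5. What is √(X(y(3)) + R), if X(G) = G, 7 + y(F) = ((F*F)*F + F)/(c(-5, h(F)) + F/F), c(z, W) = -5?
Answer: I*√62498/2 ≈ 125.0*I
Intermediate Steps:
y(F) = -7 - F/4 - F³/4 (y(F) = -7 + ((F*F)*F + F)/(-5 + F/F) = -7 + (F²*F + F)/(-5 + 1) = -7 + (F³ + F)/(-4) = -7 + (F + F³)*(-¼) = -7 + (-F/4 - F³/4) = -7 - F/4 - F³/4)
R = -15610
√(X(y(3)) + R) = √((-7 - ¼*3 - ¼*3³) - 15610) = √((-7 - ¾ - ¼*27) - 15610) = √((-7 - ¾ - 27/4) - 15610) = √(-29/2 - 15610) = √(-31249/2) = I*√62498/2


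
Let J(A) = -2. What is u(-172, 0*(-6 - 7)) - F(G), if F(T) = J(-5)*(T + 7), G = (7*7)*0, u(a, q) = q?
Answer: 14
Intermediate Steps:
G = 0 (G = 49*0 = 0)
F(T) = -14 - 2*T (F(T) = -2*(T + 7) = -2*(7 + T) = -14 - 2*T)
u(-172, 0*(-6 - 7)) - F(G) = 0*(-6 - 7) - (-14 - 2*0) = 0*(-13) - (-14 + 0) = 0 - 1*(-14) = 0 + 14 = 14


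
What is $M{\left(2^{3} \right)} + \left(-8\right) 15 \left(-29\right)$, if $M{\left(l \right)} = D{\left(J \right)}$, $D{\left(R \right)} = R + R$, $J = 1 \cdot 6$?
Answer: $3492$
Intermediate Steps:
$J = 6$
$D{\left(R \right)} = 2 R$
$M{\left(l \right)} = 12$ ($M{\left(l \right)} = 2 \cdot 6 = 12$)
$M{\left(2^{3} \right)} + \left(-8\right) 15 \left(-29\right) = 12 + \left(-8\right) 15 \left(-29\right) = 12 - -3480 = 12 + 3480 = 3492$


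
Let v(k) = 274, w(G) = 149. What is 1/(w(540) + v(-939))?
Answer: 1/423 ≈ 0.0023641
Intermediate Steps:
1/(w(540) + v(-939)) = 1/(149 + 274) = 1/423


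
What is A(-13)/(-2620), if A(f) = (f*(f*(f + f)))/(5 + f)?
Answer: -2197/10480 ≈ -0.20964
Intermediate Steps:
A(f) = 2*f³/(5 + f) (A(f) = (f*(f*(2*f)))/(5 + f) = (f*(2*f²))/(5 + f) = (2*f³)/(5 + f) = 2*f³/(5 + f))
A(-13)/(-2620) = (2*(-13)³/(5 - 13))/(-2620) = (2*(-2197)/(-8))*(-1/2620) = (2*(-2197)*(-⅛))*(-1/2620) = (2197/4)*(-1/2620) = -2197/10480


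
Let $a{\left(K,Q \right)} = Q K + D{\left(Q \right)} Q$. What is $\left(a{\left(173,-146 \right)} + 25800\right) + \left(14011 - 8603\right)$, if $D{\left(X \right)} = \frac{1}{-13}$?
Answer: $\frac{77496}{13} \approx 5961.2$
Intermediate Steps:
$D{\left(X \right)} = - \frac{1}{13}$
$a{\left(K,Q \right)} = - \frac{Q}{13} + K Q$ ($a{\left(K,Q \right)} = Q K - \frac{Q}{13} = K Q - \frac{Q}{13} = - \frac{Q}{13} + K Q$)
$\left(a{\left(173,-146 \right)} + 25800\right) + \left(14011 - 8603\right) = \left(- 146 \left(- \frac{1}{13} + 173\right) + 25800\right) + \left(14011 - 8603\right) = \left(\left(-146\right) \frac{2248}{13} + 25800\right) + 5408 = \left(- \frac{328208}{13} + 25800\right) + 5408 = \frac{7192}{13} + 5408 = \frac{77496}{13}$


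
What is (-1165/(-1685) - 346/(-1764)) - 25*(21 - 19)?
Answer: -14597893/297234 ≈ -49.112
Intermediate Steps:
(-1165/(-1685) - 346/(-1764)) - 25*(21 - 19) = (-1165*(-1/1685) - 346*(-1/1764)) - 25*2 = (233/337 + 173/882) - 50 = 263807/297234 - 50 = -14597893/297234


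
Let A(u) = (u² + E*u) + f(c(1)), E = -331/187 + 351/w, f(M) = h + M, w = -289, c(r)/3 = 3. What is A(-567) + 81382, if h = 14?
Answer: 1286179722/3179 ≈ 4.0459e+5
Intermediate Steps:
c(r) = 9 (c(r) = 3*3 = 9)
f(M) = 14 + M
E = -9488/3179 (E = -331/187 + 351/(-289) = -331*1/187 + 351*(-1/289) = -331/187 - 351/289 = -9488/3179 ≈ -2.9846)
A(u) = 23 + u² - 9488*u/3179 (A(u) = (u² - 9488*u/3179) + (14 + 9) = (u² - 9488*u/3179) + 23 = 23 + u² - 9488*u/3179)
A(-567) + 81382 = (23 + (-567)² - 9488/3179*(-567)) + 81382 = (23 + 321489 + 5379696/3179) + 81382 = 1027466344/3179 + 81382 = 1286179722/3179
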